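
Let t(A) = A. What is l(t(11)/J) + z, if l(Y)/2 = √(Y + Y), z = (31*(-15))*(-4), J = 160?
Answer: 1860 + √55/10 ≈ 1860.7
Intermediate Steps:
z = 1860 (z = -465*(-4) = 1860)
l(Y) = 2*√2*√Y (l(Y) = 2*√(Y + Y) = 2*√(2*Y) = 2*(√2*√Y) = 2*√2*√Y)
l(t(11)/J) + z = 2*√2*√(11/160) + 1860 = 2*√2*(√110/40) + 1860 = √55/10 + 1860 = 1860 + √55/10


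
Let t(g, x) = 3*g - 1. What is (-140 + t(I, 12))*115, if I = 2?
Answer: -15525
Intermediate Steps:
t(g, x) = -1 + 3*g
(-140 + t(I, 12))*115 = (-140 + (-1 + 3*2))*115 = (-140 + (-1 + 6))*115 = (-140 + 5)*115 = -135*115 = -15525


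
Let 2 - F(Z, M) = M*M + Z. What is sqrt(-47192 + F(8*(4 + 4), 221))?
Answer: I*sqrt(96095) ≈ 309.99*I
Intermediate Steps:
F(Z, M) = 2 - Z - M**2 (F(Z, M) = 2 - (M*M + Z) = 2 - (M**2 + Z) = 2 - (Z + M**2) = 2 + (-Z - M**2) = 2 - Z - M**2)
sqrt(-47192 + F(8*(4 + 4), 221)) = sqrt(-47192 + (2 - 8*(4 + 4) - 1*221**2)) = sqrt(-47192 + (2 - 8*8 - 1*48841)) = sqrt(-47192 + (2 - 1*64 - 48841)) = sqrt(-47192 + (2 - 64 - 48841)) = sqrt(-47192 - 48903) = sqrt(-96095) = I*sqrt(96095)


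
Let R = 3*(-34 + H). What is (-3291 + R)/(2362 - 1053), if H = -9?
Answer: -3420/1309 ≈ -2.6127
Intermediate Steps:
R = -129 (R = 3*(-34 - 9) = 3*(-43) = -129)
(-3291 + R)/(2362 - 1053) = (-3291 - 129)/(2362 - 1053) = -3420/1309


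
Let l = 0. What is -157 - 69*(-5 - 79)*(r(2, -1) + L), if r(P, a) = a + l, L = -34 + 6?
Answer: -168241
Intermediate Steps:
L = -28
r(P, a) = a (r(P, a) = a + 0 = a)
-157 - 69*(-5 - 79)*(r(2, -1) + L) = -157 - 69*(-5 - 79)*(-1 - 28) = -157 - (-5796)*(-29) = -157 - 69*2436 = -157 - 168084 = -168241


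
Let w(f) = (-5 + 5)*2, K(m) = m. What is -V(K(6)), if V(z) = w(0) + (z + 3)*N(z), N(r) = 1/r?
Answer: -3/2 ≈ -1.5000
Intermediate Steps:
N(r) = 1/r
w(f) = 0 (w(f) = 0*2 = 0)
V(z) = (3 + z)/z (V(z) = 0 + (z + 3)/z = 0 + (3 + z)/z = (3 + z)/z)
-V(K(6)) = -(3 + 6)/6 = -9/6 = -1*3/2 = -3/2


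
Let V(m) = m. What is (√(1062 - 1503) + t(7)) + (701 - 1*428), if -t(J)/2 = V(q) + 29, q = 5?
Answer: 205 + 21*I ≈ 205.0 + 21.0*I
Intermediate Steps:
t(J) = -68 (t(J) = -2*(5 + 29) = -2*34 = -68)
(√(1062 - 1503) + t(7)) + (701 - 1*428) = (√(1062 - 1503) - 68) + (701 - 1*428) = (√(-441) - 68) + (701 - 428) = (21*I - 68) + 273 = (-68 + 21*I) + 273 = 205 + 21*I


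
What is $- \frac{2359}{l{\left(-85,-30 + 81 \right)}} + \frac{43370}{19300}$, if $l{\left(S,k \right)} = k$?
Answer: $- \frac{4331683}{98430} \approx -44.008$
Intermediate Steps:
$- \frac{2359}{l{\left(-85,-30 + 81 \right)}} + \frac{43370}{19300} = - \frac{2359}{-30 + 81} + \frac{43370}{19300} = - \frac{2359}{51} + 43370 \cdot \frac{1}{19300} = \left(-2359\right) \frac{1}{51} + \frac{4337}{1930} = - \frac{2359}{51} + \frac{4337}{1930} = - \frac{4331683}{98430}$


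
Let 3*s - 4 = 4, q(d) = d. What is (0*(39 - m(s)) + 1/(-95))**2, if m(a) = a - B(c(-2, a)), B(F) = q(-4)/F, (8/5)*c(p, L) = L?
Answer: 1/9025 ≈ 0.00011080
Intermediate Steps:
s = 8/3 (s = 4/3 + (1/3)*4 = 4/3 + 4/3 = 8/3 ≈ 2.6667)
c(p, L) = 5*L/8
B(F) = -4/F
m(a) = a + 32/(5*a) (m(a) = a - (-4)/(5*a/8) = a - (-4)*8/(5*a) = a - (-32)/(5*a) = a + 32/(5*a))
(0*(39 - m(s)) + 1/(-95))**2 = (0*(39 - (8/3 + 32/(5*(8/3)))) + 1/(-95))**2 = (0*(39 - (8/3 + (32/5)*(3/8))) - 1/95)**2 = (0*(39 - (8/3 + 12/5)) - 1/95)**2 = (0*(39 - 1*76/15) - 1/95)**2 = (0*(39 - 76/15) - 1/95)**2 = (0*(509/15) - 1/95)**2 = (0 - 1/95)**2 = (-1/95)**2 = 1/9025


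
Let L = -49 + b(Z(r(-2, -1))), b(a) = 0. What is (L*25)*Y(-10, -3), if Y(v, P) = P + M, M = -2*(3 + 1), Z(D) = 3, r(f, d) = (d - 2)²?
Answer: 13475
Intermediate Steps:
r(f, d) = (-2 + d)²
M = -8 (M = -2*4 = -8)
L = -49 (L = -49 + 0 = -49)
Y(v, P) = -8 + P (Y(v, P) = P - 8 = -8 + P)
(L*25)*Y(-10, -3) = (-49*25)*(-8 - 3) = -1225*(-11) = 13475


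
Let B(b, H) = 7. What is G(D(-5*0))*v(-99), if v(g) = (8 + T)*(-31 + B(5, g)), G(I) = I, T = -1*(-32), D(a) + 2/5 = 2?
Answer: -1536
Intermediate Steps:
D(a) = 8/5 (D(a) = -⅖ + 2 = 8/5)
T = 32
v(g) = -960 (v(g) = (8 + 32)*(-31 + 7) = 40*(-24) = -960)
G(D(-5*0))*v(-99) = (8/5)*(-960) = -1536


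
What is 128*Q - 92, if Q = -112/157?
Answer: -28780/157 ≈ -183.31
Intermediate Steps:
Q = -112/157 (Q = -112*1/157 = -112/157 ≈ -0.71338)
128*Q - 92 = 128*(-112/157) - 92 = -14336/157 - 92 = -28780/157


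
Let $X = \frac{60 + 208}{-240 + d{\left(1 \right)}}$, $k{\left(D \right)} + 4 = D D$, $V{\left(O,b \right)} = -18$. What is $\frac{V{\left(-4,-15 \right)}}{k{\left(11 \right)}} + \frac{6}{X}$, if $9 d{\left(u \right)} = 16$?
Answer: $- \frac{214}{39} \approx -5.4872$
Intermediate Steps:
$d{\left(u \right)} = \frac{16}{9}$ ($d{\left(u \right)} = \frac{1}{9} \cdot 16 = \frac{16}{9}$)
$k{\left(D \right)} = -4 + D^{2}$ ($k{\left(D \right)} = -4 + D D = -4 + D^{2}$)
$X = - \frac{9}{8}$ ($X = \frac{60 + 208}{-240 + \frac{16}{9}} = \frac{268}{- \frac{2144}{9}} = 268 \left(- \frac{9}{2144}\right) = - \frac{9}{8} \approx -1.125$)
$\frac{V{\left(-4,-15 \right)}}{k{\left(11 \right)}} + \frac{6}{X} = - \frac{18}{-4 + 11^{2}} + \frac{6}{- \frac{9}{8}} = - \frac{18}{-4 + 121} + 6 \left(- \frac{8}{9}\right) = - \frac{18}{117} - \frac{16}{3} = \left(-18\right) \frac{1}{117} - \frac{16}{3} = - \frac{2}{13} - \frac{16}{3} = - \frac{214}{39}$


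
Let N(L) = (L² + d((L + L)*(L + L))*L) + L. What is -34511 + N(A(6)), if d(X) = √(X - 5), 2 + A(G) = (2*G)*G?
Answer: -29541 + 70*√19595 ≈ -19742.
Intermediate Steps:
A(G) = -2 + 2*G² (A(G) = -2 + (2*G)*G = -2 + 2*G²)
d(X) = √(-5 + X)
N(L) = L + L² + L*√(-5 + 4*L²) (N(L) = (L² + √(-5 + (L + L)*(L + L))*L) + L = (L² + √(-5 + (2*L)*(2*L))*L) + L = (L² + √(-5 + 4*L²)*L) + L = (L² + L*√(-5 + 4*L²)) + L = L + L² + L*√(-5 + 4*L²))
-34511 + N(A(6)) = -34511 + (-2 + 2*6²)*(1 + (-2 + 2*6²) + √(-5 + 4*(-2 + 2*6²)²)) = -34511 + (-2 + 2*36)*(1 + (-2 + 2*36) + √(-5 + 4*(-2 + 2*36)²)) = -34511 + (-2 + 72)*(1 + (-2 + 72) + √(-5 + 4*(-2 + 72)²)) = -34511 + 70*(1 + 70 + √(-5 + 4*70²)) = -34511 + 70*(1 + 70 + √(-5 + 4*4900)) = -34511 + 70*(1 + 70 + √(-5 + 19600)) = -34511 + 70*(1 + 70 + √19595) = -34511 + 70*(71 + √19595) = -34511 + (4970 + 70*√19595) = -29541 + 70*√19595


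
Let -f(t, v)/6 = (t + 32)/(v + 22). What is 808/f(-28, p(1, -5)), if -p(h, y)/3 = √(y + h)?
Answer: -2222/3 + 202*I ≈ -740.67 + 202.0*I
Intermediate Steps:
p(h, y) = -3*√(h + y) (p(h, y) = -3*√(y + h) = -3*√(h + y))
f(t, v) = -6*(32 + t)/(22 + v) (f(t, v) = -6*(t + 32)/(v + 22) = -6*(32 + t)/(22 + v))
808/f(-28, p(1, -5)) = 808/((6*(-32 - 1*(-28))/(22 - 3*√(1 - 5)))) = 808/((6*(-32 + 28)/(22 - 6*I))) = 808/((6*(-4)/(22 - 6*I))) = 808/((6*((22 + 6*I)/520)*(-4))) = 808/(-66/65 - 18*I/65) = 808*(65*(-66/65 + 18*I/65)/72) = 6565*(-66/65 + 18*I/65)/9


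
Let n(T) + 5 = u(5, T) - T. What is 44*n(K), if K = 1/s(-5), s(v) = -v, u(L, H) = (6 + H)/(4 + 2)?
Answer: -550/3 ≈ -183.33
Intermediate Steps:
u(L, H) = 1 + H/6 (u(L, H) = (6 + H)/6 = (6 + H)*(⅙) = 1 + H/6)
K = ⅕ (K = 1/(-1*(-5)) = 1/5 = ⅕ ≈ 0.20000)
n(T) = -4 - 5*T/6 (n(T) = -5 + ((1 + T/6) - T) = -5 + (1 - 5*T/6) = -4 - 5*T/6)
44*n(K) = 44*(-4 - ⅚*⅕) = 44*(-4 - ⅙) = 44*(-25/6) = -550/3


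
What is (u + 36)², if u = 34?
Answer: 4900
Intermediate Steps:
(u + 36)² = (34 + 36)² = 70² = 4900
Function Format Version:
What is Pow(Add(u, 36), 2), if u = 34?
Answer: 4900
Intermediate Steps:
Pow(Add(u, 36), 2) = Pow(Add(34, 36), 2) = Pow(70, 2) = 4900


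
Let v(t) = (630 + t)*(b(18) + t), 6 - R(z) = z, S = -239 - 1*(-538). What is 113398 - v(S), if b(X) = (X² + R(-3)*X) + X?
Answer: -632589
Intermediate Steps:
S = 299 (S = -239 + 538 = 299)
R(z) = 6 - z
b(X) = X² + 10*X (b(X) = (X² + (6 - 1*(-3))*X) + X = (X² + (6 + 3)*X) + X = (X² + 9*X) + X = X² + 10*X)
v(t) = (504 + t)*(630 + t) (v(t) = (630 + t)*(18*(10 + 18) + t) = (630 + t)*(18*28 + t) = (630 + t)*(504 + t) = (504 + t)*(630 + t))
113398 - v(S) = 113398 - (317520 + 299² + 1134*299) = 113398 - (317520 + 89401 + 339066) = 113398 - 1*745987 = 113398 - 745987 = -632589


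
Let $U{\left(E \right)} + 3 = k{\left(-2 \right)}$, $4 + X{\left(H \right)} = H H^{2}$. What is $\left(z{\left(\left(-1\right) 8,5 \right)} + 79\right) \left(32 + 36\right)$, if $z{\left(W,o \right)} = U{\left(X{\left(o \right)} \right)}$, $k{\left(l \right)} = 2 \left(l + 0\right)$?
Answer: $4896$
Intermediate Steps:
$X{\left(H \right)} = -4 + H^{3}$ ($X{\left(H \right)} = -4 + H H^{2} = -4 + H^{3}$)
$k{\left(l \right)} = 2 l$
$U{\left(E \right)} = -7$ ($U{\left(E \right)} = -3 + 2 \left(-2\right) = -3 - 4 = -7$)
$z{\left(W,o \right)} = -7$
$\left(z{\left(\left(-1\right) 8,5 \right)} + 79\right) \left(32 + 36\right) = \left(-7 + 79\right) \left(32 + 36\right) = 72 \cdot 68 = 4896$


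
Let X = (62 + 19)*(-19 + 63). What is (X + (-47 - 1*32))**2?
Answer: 12145225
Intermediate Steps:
X = 3564 (X = 81*44 = 3564)
(X + (-47 - 1*32))**2 = (3564 + (-47 - 1*32))**2 = (3564 + (-47 - 32))**2 = (3564 - 79)**2 = 3485**2 = 12145225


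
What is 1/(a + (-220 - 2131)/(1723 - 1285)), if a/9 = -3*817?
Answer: -438/9664193 ≈ -4.5322e-5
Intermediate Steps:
a = -22059 (a = 9*(-3*817) = 9*(-2451) = -22059)
1/(a + (-220 - 2131)/(1723 - 1285)) = 1/(-22059 + (-220 - 2131)/(1723 - 1285)) = 1/(-22059 - 2351/438) = 1/(-9664193/438) = -438/9664193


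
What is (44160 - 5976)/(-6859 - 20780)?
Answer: -344/249 ≈ -1.3815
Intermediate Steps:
(44160 - 5976)/(-6859 - 20780) = 38184/(-27639) = 38184*(-1/27639) = -344/249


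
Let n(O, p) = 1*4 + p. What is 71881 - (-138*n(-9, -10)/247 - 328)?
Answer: 17834795/247 ≈ 72206.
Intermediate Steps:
n(O, p) = 4 + p
71881 - (-138*n(-9, -10)/247 - 328) = 71881 - (-138*(4 - 10)/247 - 328) = 71881 - (-(-828)/247 - 328) = 71881 - (-138*(-6/247) - 328) = 71881 - (828/247 - 328) = 71881 - 1*(-80188/247) = 71881 + 80188/247 = 17834795/247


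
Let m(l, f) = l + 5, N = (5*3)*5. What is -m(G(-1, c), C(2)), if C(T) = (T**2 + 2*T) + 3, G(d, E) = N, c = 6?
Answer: -80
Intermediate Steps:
N = 75 (N = 15*5 = 75)
G(d, E) = 75
C(T) = 3 + T**2 + 2*T
m(l, f) = 5 + l
-m(G(-1, c), C(2)) = -(5 + 75) = -1*80 = -80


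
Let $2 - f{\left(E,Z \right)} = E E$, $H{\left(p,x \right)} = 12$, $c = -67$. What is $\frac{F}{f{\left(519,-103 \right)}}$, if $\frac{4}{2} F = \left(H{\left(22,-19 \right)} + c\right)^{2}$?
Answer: $- \frac{3025}{538718} \approx -0.0056152$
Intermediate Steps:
$f{\left(E,Z \right)} = 2 - E^{2}$ ($f{\left(E,Z \right)} = 2 - E E = 2 - E^{2}$)
$F = \frac{3025}{2}$ ($F = \frac{\left(12 - 67\right)^{2}}{2} = \frac{\left(-55\right)^{2}}{2} = \frac{1}{2} \cdot 3025 = \frac{3025}{2} \approx 1512.5$)
$\frac{F}{f{\left(519,-103 \right)}} = \frac{3025}{2 \left(2 - 519^{2}\right)} = \frac{3025}{2 \left(2 - 269361\right)} = \frac{3025}{2 \left(-269359\right)} = \frac{3025}{2} \left(- \frac{1}{269359}\right) = - \frac{3025}{538718}$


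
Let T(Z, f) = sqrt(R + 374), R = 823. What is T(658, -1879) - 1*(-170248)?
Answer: 170248 + 3*sqrt(133) ≈ 1.7028e+5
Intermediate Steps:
T(Z, f) = 3*sqrt(133) (T(Z, f) = sqrt(823 + 374) = sqrt(1197) = 3*sqrt(133))
T(658, -1879) - 1*(-170248) = 3*sqrt(133) - 1*(-170248) = 3*sqrt(133) + 170248 = 170248 + 3*sqrt(133)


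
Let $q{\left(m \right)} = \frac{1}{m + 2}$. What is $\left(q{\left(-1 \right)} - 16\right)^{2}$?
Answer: $225$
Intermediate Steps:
$q{\left(m \right)} = \frac{1}{2 + m}$
$\left(q{\left(-1 \right)} - 16\right)^{2} = \left(\frac{1}{2 - 1} - 16\right)^{2} = \left(1^{-1} - 16\right)^{2} = \left(1 - 16\right)^{2} = \left(-15\right)^{2} = 225$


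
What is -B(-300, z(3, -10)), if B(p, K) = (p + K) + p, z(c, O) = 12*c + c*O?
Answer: 594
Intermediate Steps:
z(c, O) = 12*c + O*c
B(p, K) = K + 2*p (B(p, K) = (K + p) + p = K + 2*p)
-B(-300, z(3, -10)) = -(3*(12 - 10) + 2*(-300)) = -(3*2 - 600) = -(6 - 600) = -1*(-594) = 594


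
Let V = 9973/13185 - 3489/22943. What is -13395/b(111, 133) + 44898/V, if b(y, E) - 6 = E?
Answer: 6782091737010/91404037 ≈ 74199.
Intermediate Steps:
b(y, E) = 6 + E
V = 182808074/302503455 (V = 9973*(1/13185) - 3489*1/22943 = 9973/13185 - 3489/22943 = 182808074/302503455 ≈ 0.60432)
-13395/b(111, 133) + 44898/V = -13395/(6 + 133) + 44898/(182808074/302503455) = -13395/139 + 44898*(302503455/182808074) = -13395*1/139 + 6790900061295/91404037 = -13395/139 + 6790900061295/91404037 = 6782091737010/91404037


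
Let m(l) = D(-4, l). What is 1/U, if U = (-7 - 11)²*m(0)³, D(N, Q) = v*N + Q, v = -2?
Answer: 1/165888 ≈ 6.0282e-6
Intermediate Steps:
D(N, Q) = Q - 2*N (D(N, Q) = -2*N + Q = Q - 2*N)
m(l) = 8 + l (m(l) = l - 2*(-4) = l + 8 = 8 + l)
U = 165888 (U = (-7 - 11)²*(8 + 0)³ = (-18)²*8³ = 324*512 = 165888)
1/U = 1/165888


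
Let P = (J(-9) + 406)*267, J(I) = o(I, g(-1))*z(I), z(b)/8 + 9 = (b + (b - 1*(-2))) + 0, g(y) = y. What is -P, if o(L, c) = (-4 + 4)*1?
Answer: -108402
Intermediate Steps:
z(b) = -56 + 16*b (z(b) = -72 + 8*((b + (b - 1*(-2))) + 0) = -72 + 8*((b + (b + 2)) + 0) = -72 + 8*((b + (2 + b)) + 0) = -72 + 8*((2 + 2*b) + 0) = -72 + 8*(2 + 2*b) = -72 + (16 + 16*b) = -56 + 16*b)
o(L, c) = 0 (o(L, c) = 0*1 = 0)
J(I) = 0 (J(I) = 0*(-56 + 16*I) = 0)
P = 108402 (P = (0 + 406)*267 = 406*267 = 108402)
-P = -1*108402 = -108402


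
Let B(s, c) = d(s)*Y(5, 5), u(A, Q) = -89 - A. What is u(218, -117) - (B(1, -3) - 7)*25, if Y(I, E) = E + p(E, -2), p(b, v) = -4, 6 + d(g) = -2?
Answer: 68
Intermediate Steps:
d(g) = -8 (d(g) = -6 - 2 = -8)
Y(I, E) = -4 + E (Y(I, E) = E - 4 = -4 + E)
B(s, c) = -8 (B(s, c) = -8*(-4 + 5) = -8*1 = -8)
u(218, -117) - (B(1, -3) - 7)*25 = (-89 - 1*218) - (-8 - 7)*25 = (-89 - 218) - (-15)*25 = -307 - 1*(-375) = -307 + 375 = 68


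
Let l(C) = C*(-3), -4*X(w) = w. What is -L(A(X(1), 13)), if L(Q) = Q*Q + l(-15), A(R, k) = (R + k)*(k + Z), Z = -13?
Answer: -45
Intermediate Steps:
X(w) = -w/4
l(C) = -3*C
A(R, k) = (-13 + k)*(R + k) (A(R, k) = (R + k)*(k - 13) = (R + k)*(-13 + k) = (-13 + k)*(R + k))
L(Q) = 45 + Q² (L(Q) = Q*Q - 3*(-15) = Q² + 45 = 45 + Q²)
-L(A(X(1), 13)) = -(45 + (13² - (-13)/4 - 13*13 - ¼*1*13)²) = -(45 + (169 - 13*(-¼) - 169 - ¼*13)²) = -(45 + (169 + 13/4 - 169 - 13/4)²) = -(45 + 0²) = -(45 + 0) = -1*45 = -45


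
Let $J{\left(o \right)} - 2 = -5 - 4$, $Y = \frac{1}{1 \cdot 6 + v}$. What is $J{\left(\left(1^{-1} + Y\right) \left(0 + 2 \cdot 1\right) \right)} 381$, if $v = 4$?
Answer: $-2667$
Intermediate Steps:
$Y = \frac{1}{10}$ ($Y = \frac{1}{1 \cdot 6 + 4} = \frac{1}{6 + 4} = \frac{1}{10} \approx 0.1$)
$J{\left(o \right)} = -7$ ($J{\left(o \right)} = 2 - 9 = -7$)
$J{\left(\left(1^{-1} + Y\right) \left(0 + 2 \cdot 1\right) \right)} 381 = \left(-7\right) 381 = -2667$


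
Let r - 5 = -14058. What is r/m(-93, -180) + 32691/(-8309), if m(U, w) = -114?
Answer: 113039603/947226 ≈ 119.34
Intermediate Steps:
r = -14053 (r = 5 - 14058 = -14053)
r/m(-93, -180) + 32691/(-8309) = -14053/(-114) + 32691/(-8309) = -14053*(-1/114) + 32691*(-1/8309) = 14053/114 - 32691/8309 = 113039603/947226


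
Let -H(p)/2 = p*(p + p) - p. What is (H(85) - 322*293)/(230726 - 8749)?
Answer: -123076/221977 ≈ -0.55445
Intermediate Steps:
H(p) = -4*p² + 2*p (H(p) = -2*(p*(p + p) - p) = -2*(p*(2*p) - p) = -2*(2*p² - p) = -2*(-p + 2*p²) = -4*p² + 2*p)
(H(85) - 322*293)/(230726 - 8749) = (2*85*(1 - 2*85) - 322*293)/(230726 - 8749) = (2*85*(1 - 170) - 94346)/221977 = (2*85*(-169) - 94346)*(1/221977) = (-28730 - 94346)*(1/221977) = -123076*1/221977 = -123076/221977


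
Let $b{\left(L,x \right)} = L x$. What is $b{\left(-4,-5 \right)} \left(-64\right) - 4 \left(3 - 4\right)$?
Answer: $-1276$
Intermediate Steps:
$b{\left(-4,-5 \right)} \left(-64\right) - 4 \left(3 - 4\right) = \left(-4\right) \left(-5\right) \left(-64\right) - 4 \left(3 - 4\right) = 20 \left(-64\right) - -4 = -1280 + 4 = -1276$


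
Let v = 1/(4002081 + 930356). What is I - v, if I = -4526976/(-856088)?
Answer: 2791127883053/527825015807 ≈ 5.2880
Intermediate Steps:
I = 565872/107011 (I = -4526976*(-1/856088) = 565872/107011 ≈ 5.2880)
v = 1/4932437 ≈ 2.0274e-7
I - v = 565872/107011 - 1*1/4932437 = 565872/107011 - 1/4932437 = 2791127883053/527825015807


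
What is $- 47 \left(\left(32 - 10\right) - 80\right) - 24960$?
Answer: $-22234$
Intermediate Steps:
$- 47 \left(\left(32 - 10\right) - 80\right) - 24960 = - 47 \left(22 - 80\right) - 24960 = \left(-47\right) \left(-58\right) - 24960 = 2726 - 24960 = -22234$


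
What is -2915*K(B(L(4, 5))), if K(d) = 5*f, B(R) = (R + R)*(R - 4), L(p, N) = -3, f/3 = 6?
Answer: -262350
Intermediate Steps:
f = 18 (f = 3*6 = 18)
B(R) = 2*R*(-4 + R) (B(R) = (2*R)*(-4 + R) = 2*R*(-4 + R))
K(d) = 90 (K(d) = 5*18 = 90)
-2915*K(B(L(4, 5))) = -2915*90 = -262350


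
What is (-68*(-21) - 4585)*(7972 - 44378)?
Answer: 114933742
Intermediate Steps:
(-68*(-21) - 4585)*(7972 - 44378) = (1428 - 4585)*(-36406) = -3157*(-36406) = 114933742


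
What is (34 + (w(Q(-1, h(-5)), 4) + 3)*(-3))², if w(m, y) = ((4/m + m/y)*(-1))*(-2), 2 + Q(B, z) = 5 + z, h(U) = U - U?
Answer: 625/4 ≈ 156.25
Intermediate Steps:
h(U) = 0
Q(B, z) = 3 + z (Q(B, z) = -2 + (5 + z) = 3 + z)
w(m, y) = 8/m + 2*m/y (w(m, y) = (-4/m - m/y)*(-2) = 8/m + 2*m/y)
(34 + (w(Q(-1, h(-5)), 4) + 3)*(-3))² = (34 + ((8/(3 + 0) + 2*(3 + 0)/4) + 3)*(-3))² = (34 + ((8/3 + 2*3*(¼)) + 3)*(-3))² = (34 + ((8*(⅓) + 3/2) + 3)*(-3))² = (34 + ((8/3 + 3/2) + 3)*(-3))² = (34 + (25/6 + 3)*(-3))² = (34 + (43/6)*(-3))² = (34 - 43/2)² = (25/2)² = 625/4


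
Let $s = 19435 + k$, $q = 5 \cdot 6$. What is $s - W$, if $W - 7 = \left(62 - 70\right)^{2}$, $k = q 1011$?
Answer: $49694$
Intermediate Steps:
$q = 30$
$k = 30330$ ($k = 30 \cdot 1011 = 30330$)
$W = 71$ ($W = 7 + \left(62 - 70\right)^{2} = 7 + \left(-8\right)^{2} = 7 + 64 = 71$)
$s = 49765$ ($s = 19435 + 30330 = 49765$)
$s - W = 49765 - 71 = 49694$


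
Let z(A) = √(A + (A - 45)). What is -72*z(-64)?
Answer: -72*I*√173 ≈ -947.01*I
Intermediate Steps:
z(A) = √(-45 + 2*A) (z(A) = √(A + (-45 + A)) = √(-45 + 2*A))
-72*z(-64) = -72*√(-45 + 2*(-64)) = -72*√(-45 - 128) = -72*I*√173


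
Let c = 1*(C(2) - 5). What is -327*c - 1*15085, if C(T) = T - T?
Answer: -13450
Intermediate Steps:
C(T) = 0
c = -5 (c = 1*(0 - 5) = 1*(-5) = -5)
-327*c - 1*15085 = -327*(-5) - 1*15085 = 1635 - 15085 = -13450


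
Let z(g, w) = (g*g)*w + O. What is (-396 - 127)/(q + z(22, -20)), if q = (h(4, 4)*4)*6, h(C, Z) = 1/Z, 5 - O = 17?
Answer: 523/9686 ≈ 0.053995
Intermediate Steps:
O = -12 (O = 5 - 1*17 = 5 - 17 = -12)
q = 6 (q = (4/4)*6 = ((1/4)*4)*6 = 1*6 = 6)
z(g, w) = -12 + w*g**2 (z(g, w) = (g*g)*w - 12 = g**2*w - 12 = w*g**2 - 12 = -12 + w*g**2)
(-396 - 127)/(q + z(22, -20)) = (-396 - 127)/(6 + (-12 - 20*22**2)) = -523/(6 + (-12 - 20*484)) = -523/(6 + (-12 - 9680)) = -523/(6 - 9692) = -523/(-9686) = -523*(-1/9686) = 523/9686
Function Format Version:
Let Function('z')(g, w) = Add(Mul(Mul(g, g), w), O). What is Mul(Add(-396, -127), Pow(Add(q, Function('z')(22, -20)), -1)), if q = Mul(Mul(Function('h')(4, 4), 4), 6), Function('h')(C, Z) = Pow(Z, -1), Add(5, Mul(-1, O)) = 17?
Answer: Rational(523, 9686) ≈ 0.053995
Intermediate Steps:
O = -12 (O = Add(5, Mul(-1, 17)) = Add(5, -17) = -12)
q = 6 (q = Mul(Mul(Pow(4, -1), 4), 6) = Mul(Mul(Rational(1, 4), 4), 6) = Mul(1, 6) = 6)
Function('z')(g, w) = Add(-12, Mul(w, Pow(g, 2))) (Function('z')(g, w) = Add(Mul(Mul(g, g), w), -12) = Add(Mul(Pow(g, 2), w), -12) = Add(Mul(w, Pow(g, 2)), -12) = Add(-12, Mul(w, Pow(g, 2))))
Mul(Add(-396, -127), Pow(Add(q, Function('z')(22, -20)), -1)) = Mul(Add(-396, -127), Pow(Add(6, Add(-12, Mul(-20, Pow(22, 2)))), -1)) = Mul(-523, Pow(Add(6, Add(-12, Mul(-20, 484))), -1)) = Mul(-523, Pow(Add(6, Add(-12, -9680)), -1)) = Mul(-523, Pow(Add(6, -9692), -1)) = Mul(-523, Pow(-9686, -1)) = Mul(-523, Rational(-1, 9686)) = Rational(523, 9686)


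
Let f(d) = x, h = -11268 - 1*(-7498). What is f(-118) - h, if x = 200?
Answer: 3970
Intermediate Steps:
h = -3770 (h = -11268 + 7498 = -3770)
f(d) = 200
f(-118) - h = 200 - 1*(-3770) = 200 + 3770 = 3970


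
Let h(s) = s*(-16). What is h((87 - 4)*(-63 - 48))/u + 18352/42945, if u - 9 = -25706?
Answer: -836977888/157651095 ≈ -5.3091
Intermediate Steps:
u = -25697 (u = 9 - 25706 = -25697)
h(s) = -16*s
h((87 - 4)*(-63 - 48))/u + 18352/42945 = -16*(87 - 4)*(-63 - 48)/(-25697) + 18352/42945 = -1328*(-111)*(-1/25697) + 18352*(1/42945) = -16*(-9213)*(-1/25697) + 18352/42945 = 147408*(-1/25697) + 18352/42945 = -147408/25697 + 18352/42945 = -836977888/157651095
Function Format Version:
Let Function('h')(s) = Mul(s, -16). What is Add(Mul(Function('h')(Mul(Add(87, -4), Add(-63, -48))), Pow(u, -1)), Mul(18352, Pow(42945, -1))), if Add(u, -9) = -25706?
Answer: Rational(-836977888, 157651095) ≈ -5.3091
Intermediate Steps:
u = -25697 (u = Add(9, -25706) = -25697)
Function('h')(s) = Mul(-16, s)
Add(Mul(Function('h')(Mul(Add(87, -4), Add(-63, -48))), Pow(u, -1)), Mul(18352, Pow(42945, -1))) = Add(Mul(Mul(-16, Mul(Add(87, -4), Add(-63, -48))), Pow(-25697, -1)), Mul(18352, Pow(42945, -1))) = Add(Mul(Mul(-16, Mul(83, -111)), Rational(-1, 25697)), Mul(18352, Rational(1, 42945))) = Add(Mul(Mul(-16, -9213), Rational(-1, 25697)), Rational(18352, 42945)) = Add(Mul(147408, Rational(-1, 25697)), Rational(18352, 42945)) = Add(Rational(-147408, 25697), Rational(18352, 42945)) = Rational(-836977888, 157651095)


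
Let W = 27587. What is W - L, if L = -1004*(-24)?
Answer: 3491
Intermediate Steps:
L = 24096
W - L = 27587 - 1*24096 = 27587 - 24096 = 3491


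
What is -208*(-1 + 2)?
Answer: -208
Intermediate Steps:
-208*(-1 + 2) = -208*1 = -208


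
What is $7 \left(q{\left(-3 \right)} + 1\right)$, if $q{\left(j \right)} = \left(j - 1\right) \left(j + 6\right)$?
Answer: $-77$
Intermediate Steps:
$q{\left(j \right)} = \left(-1 + j\right) \left(6 + j\right)$
$7 \left(q{\left(-3 \right)} + 1\right) = 7 \left(\left(-6 + \left(-3\right)^{2} + 5 \left(-3\right)\right) + 1\right) = 7 \left(\left(-6 + 9 - 15\right) + 1\right) = 7 \left(-12 + 1\right) = 7 \left(-11\right) = -77$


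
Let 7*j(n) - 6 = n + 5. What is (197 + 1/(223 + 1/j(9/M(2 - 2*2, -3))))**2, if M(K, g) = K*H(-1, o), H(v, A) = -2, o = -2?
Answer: 5447145223744/140351409 ≈ 38811.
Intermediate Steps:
M(K, g) = -2*K (M(K, g) = K*(-2) = -2*K)
j(n) = 11/7 + n/7 (j(n) = 6/7 + (n + 5)/7 = 6/7 + (5 + n)/7 = 6/7 + (5/7 + n/7) = 11/7 + n/7)
(197 + 1/(223 + 1/j(9/M(2 - 2*2, -3))))**2 = (197 + 1/(223 + 1/(11/7 + (9/((-2*(2 - 2*2))))/7)))**2 = (197 + 1/(223 + 1/(11/7 + (9/((-2*(2 - 4))))/7)))**2 = (197 + 1/(223 + 1/(11/7 + (9/((-2*(-2))))/7)))**2 = (197 + 1/(223 + 1/(11/7 + (9/4)/7)))**2 = (197 + 1/(223 + 1/(11/7 + (9*(1/4))/7)))**2 = (197 + 1/(223 + 1/(11/7 + (1/7)*(9/4))))**2 = (197 + 1/(223 + 1/(11/7 + 9/28)))**2 = (197 + 1/(223 + 1/(53/28)))**2 = (197 + 1/(223 + 28/53))**2 = (197 + 1/(11847/53))**2 = (197 + 53/11847)**2 = (2333912/11847)**2 = 5447145223744/140351409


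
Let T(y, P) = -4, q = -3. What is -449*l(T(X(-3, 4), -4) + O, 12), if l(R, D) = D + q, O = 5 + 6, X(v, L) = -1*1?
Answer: -4041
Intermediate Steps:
X(v, L) = -1
O = 11
l(R, D) = -3 + D (l(R, D) = D - 3 = -3 + D)
-449*l(T(X(-3, 4), -4) + O, 12) = -449*(-3 + 12) = -449*9 = -4041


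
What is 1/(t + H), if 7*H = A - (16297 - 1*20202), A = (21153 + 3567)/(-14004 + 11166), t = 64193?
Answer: 3311/214385968 ≈ 1.5444e-5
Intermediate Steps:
A = -4120/473 (A = 24720/(-2838) = 24720*(-1/2838) = -4120/473 ≈ -8.7104)
H = 1842945/3311 (H = (-4120/473 - (16297 - 1*20202))/7 = (-4120/473 - (16297 - 20202))/7 = (-4120/473 - 1*(-3905))/7 = (-4120/473 + 3905)/7 = (⅐)*(1842945/473) = 1842945/3311 ≈ 556.61)
1/(t + H) = 1/(64193 + 1842945/3311) = 1/(214385968/3311) = 3311/214385968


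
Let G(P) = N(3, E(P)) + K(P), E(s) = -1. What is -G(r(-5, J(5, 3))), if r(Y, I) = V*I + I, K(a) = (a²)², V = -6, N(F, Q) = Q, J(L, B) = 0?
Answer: 1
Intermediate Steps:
K(a) = a⁴
r(Y, I) = -5*I (r(Y, I) = -6*I + I = -5*I)
G(P) = -1 + P⁴
-G(r(-5, J(5, 3))) = -(-1 + (-5*0)⁴) = -(-1 + 0⁴) = -(-1 + 0) = -1*(-1) = 1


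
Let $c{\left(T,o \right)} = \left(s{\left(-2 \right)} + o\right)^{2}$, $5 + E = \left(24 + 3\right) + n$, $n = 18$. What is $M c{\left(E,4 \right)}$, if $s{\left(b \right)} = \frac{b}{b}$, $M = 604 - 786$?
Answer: $-4550$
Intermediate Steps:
$M = -182$ ($M = 604 - 786 = -182$)
$s{\left(b \right)} = 1$
$E = 40$ ($E = -5 + \left(\left(24 + 3\right) + 18\right) = -5 + \left(27 + 18\right) = -5 + 45 = 40$)
$c{\left(T,o \right)} = \left(1 + o\right)^{2}$
$M c{\left(E,4 \right)} = - 182 \left(1 + 4\right)^{2} = - 182 \cdot 5^{2} = \left(-182\right) 25 = -4550$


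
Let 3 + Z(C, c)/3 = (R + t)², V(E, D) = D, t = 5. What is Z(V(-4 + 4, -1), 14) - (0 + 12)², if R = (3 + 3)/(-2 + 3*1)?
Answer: 210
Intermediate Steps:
R = 6 (R = 6/(-2 + 3) = 6/1 = 6*1 = 6)
Z(C, c) = 354 (Z(C, c) = -9 + 3*(6 + 5)² = -9 + 3*11² = -9 + 3*121 = -9 + 363 = 354)
Z(V(-4 + 4, -1), 14) - (0 + 12)² = 354 - (0 + 12)² = 354 - 1*12² = 354 - 1*144 = 354 - 144 = 210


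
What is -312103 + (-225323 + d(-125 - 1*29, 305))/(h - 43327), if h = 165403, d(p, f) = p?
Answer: -4233390145/13564 ≈ -3.1211e+5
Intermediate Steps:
-312103 + (-225323 + d(-125 - 1*29, 305))/(h - 43327) = -312103 + (-225323 + (-125 - 1*29))/(165403 - 43327) = -312103 + (-225323 + (-125 - 29))/122076 = -312103 + (-225323 - 154)*(1/122076) = -312103 - 225477*1/122076 = -312103 - 25053/13564 = -4233390145/13564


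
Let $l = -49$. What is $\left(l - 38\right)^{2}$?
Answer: $7569$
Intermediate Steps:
$\left(l - 38\right)^{2} = \left(-49 - 38\right)^{2} = \left(-87\right)^{2} = 7569$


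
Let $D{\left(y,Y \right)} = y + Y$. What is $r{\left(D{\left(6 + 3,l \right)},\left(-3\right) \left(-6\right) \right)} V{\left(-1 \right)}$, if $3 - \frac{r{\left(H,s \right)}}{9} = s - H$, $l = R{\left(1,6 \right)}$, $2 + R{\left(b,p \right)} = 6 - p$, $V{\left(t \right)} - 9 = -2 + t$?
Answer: $-432$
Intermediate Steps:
$V{\left(t \right)} = 7 + t$ ($V{\left(t \right)} = 9 + \left(-2 + t\right) = 7 + t$)
$R{\left(b,p \right)} = 4 - p$ ($R{\left(b,p \right)} = -2 - \left(-6 + p\right) = 4 - p$)
$l = -2$ ($l = 4 - 6 = -2$)
$D{\left(y,Y \right)} = Y + y$
$r{\left(H,s \right)} = 27 - 9 s + 9 H$ ($r{\left(H,s \right)} = 27 - 9 \left(s - H\right) = 27 + \left(- 9 s + 9 H\right) = 27 - 9 s + 9 H$)
$r{\left(D{\left(6 + 3,l \right)},\left(-3\right) \left(-6\right) \right)} V{\left(-1 \right)} = \left(27 - 9 \left(\left(-3\right) \left(-6\right)\right) + 9 \left(-2 + \left(6 + 3\right)\right)\right) \left(7 - 1\right) = \left(27 - 162 + 9 \left(-2 + 9\right)\right) 6 = \left(27 - 162 + 9 \cdot 7\right) 6 = \left(27 - 162 + 63\right) 6 = \left(-72\right) 6 = -432$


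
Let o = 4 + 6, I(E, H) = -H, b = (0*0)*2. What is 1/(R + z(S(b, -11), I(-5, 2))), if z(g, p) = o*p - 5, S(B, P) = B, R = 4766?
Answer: 1/4741 ≈ 0.00021093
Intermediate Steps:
b = 0 (b = 0*2 = 0)
o = 10
z(g, p) = -5 + 10*p (z(g, p) = 10*p - 5 = -5 + 10*p)
1/(R + z(S(b, -11), I(-5, 2))) = 1/(4766 + (-5 + 10*(-1*2))) = 1/(4766 + (-5 + 10*(-2))) = 1/(4766 + (-5 - 20)) = 1/(4766 - 25) = 1/4741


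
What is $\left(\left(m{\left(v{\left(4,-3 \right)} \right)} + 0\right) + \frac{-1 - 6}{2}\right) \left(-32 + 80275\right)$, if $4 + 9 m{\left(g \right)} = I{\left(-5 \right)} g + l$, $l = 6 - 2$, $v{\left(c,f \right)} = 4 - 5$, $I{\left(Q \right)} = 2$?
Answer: $- \frac{5376281}{18} \approx -2.9868 \cdot 10^{5}$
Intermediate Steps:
$v{\left(c,f \right)} = -1$ ($v{\left(c,f \right)} = 4 - 5 = -1$)
$l = 4$
$m{\left(g \right)} = \frac{2 g}{9}$ ($m{\left(g \right)} = - \frac{4}{9} + \frac{2 g + 4}{9} = - \frac{4}{9} + \frac{4 + 2 g}{9} = - \frac{4}{9} + \left(\frac{4}{9} + \frac{2 g}{9}\right) = \frac{2 g}{9}$)
$\left(\left(m{\left(v{\left(4,-3 \right)} \right)} + 0\right) + \frac{-1 - 6}{2}\right) \left(-32 + 80275\right) = \left(\left(\frac{2}{9} \left(-1\right) + 0\right) + \frac{-1 - 6}{2}\right) \left(-32 + 80275\right) = \left(\left(- \frac{2}{9} + 0\right) + \left(-1 - 6\right) \frac{1}{2}\right) 80243 = \left(- \frac{2}{9} - \frac{7}{2}\right) 80243 = \left(- \frac{67}{18}\right) 80243 = - \frac{5376281}{18}$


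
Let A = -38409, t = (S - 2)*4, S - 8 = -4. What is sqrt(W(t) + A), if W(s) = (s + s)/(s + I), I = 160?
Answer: I*sqrt(16938327)/21 ≈ 195.98*I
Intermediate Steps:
S = 4 (S = 8 - 4 = 4)
t = 8 (t = (4 - 2)*4 = 2*4 = 8)
W(s) = 2*s/(160 + s) (W(s) = (s + s)/(s + 160) = (2*s)/(160 + s) = 2*s/(160 + s))
sqrt(W(t) + A) = sqrt(2*8/(160 + 8) - 38409) = sqrt(2*8/168 - 38409) = sqrt(2*8*(1/168) - 38409) = sqrt(2/21 - 38409) = sqrt(-806587/21) = I*sqrt(16938327)/21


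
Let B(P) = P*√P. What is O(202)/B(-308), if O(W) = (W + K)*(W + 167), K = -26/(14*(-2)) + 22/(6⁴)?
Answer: 37743001*I*√77/23905728 ≈ 13.854*I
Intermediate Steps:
B(P) = P^(3/2)
K = 4289/4536 (K = -26/(-28) + 22/1296 = -26*(-1/28) + 22*(1/1296) = 13/14 + 11/648 = 4289/4536 ≈ 0.94555)
O(W) = (167 + W)*(4289/4536 + W) (O(W) = (W + 4289/4536)*(W + 167) = (4289/4536 + W)*(167 + W) = (167 + W)*(4289/4536 + W))
O(202)/B(-308) = (716263/4536 + 202² + (761801/4536)*202)/((-308)^(3/2)) = (716263/4536 + 40804 + 76941901/2268)/((-616*I*√77)) = 37743001*(I*√77/47432)/504 = 37743001*I*√77/23905728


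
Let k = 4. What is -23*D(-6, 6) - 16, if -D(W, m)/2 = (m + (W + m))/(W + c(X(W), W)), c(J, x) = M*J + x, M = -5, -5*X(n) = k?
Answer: -101/2 ≈ -50.500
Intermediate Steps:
X(n) = -4/5 (X(n) = -1/5*4 = -4/5)
c(J, x) = x - 5*J (c(J, x) = -5*J + x = x - 5*J)
D(W, m) = -2*(W + 2*m)/(4 + 2*W) (D(W, m) = -2*(m + (W + m))/(W + (W - 5*(-4/5))) = -2*(W + 2*m)/(W + (W + 4)) = -2*(W + 2*m)/(W + (4 + W)) = -2*(W + 2*m)/(4 + 2*W))
-23*D(-6, 6) - 16 = -23*(-1*(-6) - 2*6)/(2 - 6) - 16 = -23*(6 - 12)/(-4) - 16 = -(-23)*(-6)/4 - 16 = -23*3/2 - 16 = -69/2 - 16 = -101/2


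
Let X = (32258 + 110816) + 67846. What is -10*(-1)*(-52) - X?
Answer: -211440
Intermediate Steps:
X = 210920 (X = 143074 + 67846 = 210920)
-10*(-1)*(-52) - X = -10*(-1)*(-52) - 1*210920 = 10*(-52) - 210920 = -520 - 210920 = -211440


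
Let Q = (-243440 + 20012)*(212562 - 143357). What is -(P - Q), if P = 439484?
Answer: -15462774224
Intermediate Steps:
Q = -15462334740 (Q = -223428*69205 = -15462334740)
-(P - Q) = -(439484 - 1*(-15462334740)) = -(439484 + 15462334740) = -1*15462774224 = -15462774224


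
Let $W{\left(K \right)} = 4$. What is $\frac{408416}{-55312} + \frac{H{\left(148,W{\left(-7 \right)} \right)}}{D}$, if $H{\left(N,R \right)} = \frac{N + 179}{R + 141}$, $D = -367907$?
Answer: $- \frac{1361724272329}{184418902355} \approx -7.3839$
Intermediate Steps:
$H{\left(N,R \right)} = \frac{179 + N}{141 + R}$
$\frac{408416}{-55312} + \frac{H{\left(148,W{\left(-7 \right)} \right)}}{D} = \frac{408416}{-55312} + \frac{\frac{1}{141 + 4} \left(179 + 148\right)}{-367907} = 408416 \left(- \frac{1}{55312}\right) + \frac{1}{145} \cdot 327 \left(- \frac{1}{367907}\right) = - \frac{25526}{3457} + \frac{1}{145} \cdot 327 \left(- \frac{1}{367907}\right) = - \frac{25526}{3457} + \frac{327}{145} \left(- \frac{1}{367907}\right) = - \frac{25526}{3457} - \frac{327}{53346515} = - \frac{1361724272329}{184418902355}$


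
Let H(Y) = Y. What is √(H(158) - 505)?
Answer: I*√347 ≈ 18.628*I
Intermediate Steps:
√(H(158) - 505) = √(158 - 505) = √(-347) = I*√347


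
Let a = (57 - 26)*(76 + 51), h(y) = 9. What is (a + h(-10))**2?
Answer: 15570916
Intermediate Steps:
a = 3937 (a = 31*127 = 3937)
(a + h(-10))**2 = (3937 + 9)**2 = 3946**2 = 15570916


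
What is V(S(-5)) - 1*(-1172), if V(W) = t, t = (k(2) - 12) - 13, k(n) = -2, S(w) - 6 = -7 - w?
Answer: 1145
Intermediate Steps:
S(w) = -1 - w (S(w) = 6 + (-7 - w) = -1 - w)
t = -27 (t = (-2 - 12) - 13 = -14 - 13 = -27)
V(W) = -27
V(S(-5)) - 1*(-1172) = -27 - 1*(-1172) = -27 + 1172 = 1145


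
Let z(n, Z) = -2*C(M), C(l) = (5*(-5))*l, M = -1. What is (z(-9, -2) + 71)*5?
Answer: 105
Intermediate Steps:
C(l) = -25*l
z(n, Z) = -50 (z(n, Z) = -(-50)*(-1) = -2*25 = -50)
(z(-9, -2) + 71)*5 = (-50 + 71)*5 = 21*5 = 105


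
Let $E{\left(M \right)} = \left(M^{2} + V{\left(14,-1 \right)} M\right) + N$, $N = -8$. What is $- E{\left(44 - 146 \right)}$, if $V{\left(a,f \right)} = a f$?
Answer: $-11824$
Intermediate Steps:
$E{\left(M \right)} = -8 + M^{2} - 14 M$ ($E{\left(M \right)} = \left(M^{2} + 14 \left(-1\right) M\right) - 8 = \left(M^{2} - 14 M\right) - 8 = -8 + M^{2} - 14 M$)
$- E{\left(44 - 146 \right)} = - (-8 + \left(44 - 146\right)^{2} - 14 \left(44 - 146\right)) = - (-8 + \left(-102\right)^{2} - -1428) = - (-8 + 10404 + 1428) = \left(-1\right) 11824 = -11824$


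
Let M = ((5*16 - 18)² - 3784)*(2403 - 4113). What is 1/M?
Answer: -1/102600 ≈ -9.7466e-6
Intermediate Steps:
M = -102600 (M = ((80 - 18)² - 3784)*(-1710) = (62² - 3784)*(-1710) = (3844 - 3784)*(-1710) = 60*(-1710) = -102600)
1/M = 1/(-102600) = -1/102600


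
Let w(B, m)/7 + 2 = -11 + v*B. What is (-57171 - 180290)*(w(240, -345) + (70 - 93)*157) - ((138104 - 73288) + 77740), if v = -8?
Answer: 4070413906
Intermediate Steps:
w(B, m) = -91 - 56*B (w(B, m) = -14 + 7*(-11 - 8*B) = -14 + (-77 - 56*B) = -91 - 56*B)
(-57171 - 180290)*(w(240, -345) + (70 - 93)*157) - ((138104 - 73288) + 77740) = (-57171 - 180290)*((-91 - 56*240) + (70 - 93)*157) - ((138104 - 73288) + 77740) = -237461*((-91 - 13440) - 23*157) - (64816 + 77740) = -237461*(-13531 - 3611) - 1*142556 = -237461*(-17142) - 142556 = 4070556462 - 142556 = 4070413906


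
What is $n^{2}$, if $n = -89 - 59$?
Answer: $21904$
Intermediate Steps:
$n = -148$
$n^{2} = \left(-148\right)^{2} = 21904$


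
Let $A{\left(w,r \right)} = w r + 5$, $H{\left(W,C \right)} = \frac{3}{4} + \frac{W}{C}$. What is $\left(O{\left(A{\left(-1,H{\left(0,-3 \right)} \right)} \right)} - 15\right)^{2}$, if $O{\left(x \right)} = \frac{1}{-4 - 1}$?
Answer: $\frac{5776}{25} \approx 231.04$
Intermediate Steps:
$H{\left(W,C \right)} = \frac{3}{4} + \frac{W}{C}$ ($H{\left(W,C \right)} = 3 \cdot \frac{1}{4} + \frac{W}{C} = \frac{3}{4} + \frac{W}{C}$)
$A{\left(w,r \right)} = 5 + r w$ ($A{\left(w,r \right)} = r w + 5 = 5 + r w$)
$O{\left(x \right)} = - \frac{1}{5}$ ($O{\left(x \right)} = \frac{1}{-5} = - \frac{1}{5}$)
$\left(O{\left(A{\left(-1,H{\left(0,-3 \right)} \right)} \right)} - 15\right)^{2} = \left(- \frac{1}{5} - 15\right)^{2} = \left(- \frac{76}{5}\right)^{2} = \frac{5776}{25}$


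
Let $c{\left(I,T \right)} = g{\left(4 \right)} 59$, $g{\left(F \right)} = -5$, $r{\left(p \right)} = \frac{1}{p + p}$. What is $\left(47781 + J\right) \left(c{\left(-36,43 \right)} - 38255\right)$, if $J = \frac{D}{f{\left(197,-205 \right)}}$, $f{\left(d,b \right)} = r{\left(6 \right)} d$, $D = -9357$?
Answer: $- \frac{358537089150}{197} \approx -1.82 \cdot 10^{9}$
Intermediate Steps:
$r{\left(p \right)} = \frac{1}{2 p}$
$f{\left(d,b \right)} = \frac{d}{12}$ ($f{\left(d,b \right)} = \frac{1}{2 \cdot 6} d = \frac{1}{2} \cdot \frac{1}{6} d = \frac{d}{12}$)
$c{\left(I,T \right)} = -295$ ($c{\left(I,T \right)} = \left(-5\right) 59 = -295$)
$J = - \frac{112284}{197}$ ($J = - \frac{9357}{\frac{1}{12} \cdot 197} = - \frac{9357}{\frac{197}{12}} = \left(-9357\right) \frac{12}{197} = - \frac{112284}{197} \approx -569.97$)
$\left(47781 + J\right) \left(c{\left(-36,43 \right)} - 38255\right) = \left(47781 - \frac{112284}{197}\right) \left(-295 - 38255\right) = \frac{9300573}{197} \left(-38550\right) = - \frac{358537089150}{197}$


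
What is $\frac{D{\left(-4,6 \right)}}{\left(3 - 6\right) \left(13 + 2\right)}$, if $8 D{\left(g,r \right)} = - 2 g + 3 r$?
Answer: $- \frac{13}{180} \approx -0.072222$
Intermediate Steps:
$D{\left(g,r \right)} = - \frac{g}{4} + \frac{3 r}{8}$ ($D{\left(g,r \right)} = \frac{- 2 g + 3 r}{8} = - \frac{g}{4} + \frac{3 r}{8}$)
$\frac{D{\left(-4,6 \right)}}{\left(3 - 6\right) \left(13 + 2\right)} = \frac{\left(- \frac{1}{4}\right) \left(-4\right) + \frac{3}{8} \cdot 6}{\left(3 - 6\right) \left(13 + 2\right)} = \frac{1 + \frac{9}{4}}{\left(-3\right) 15} = \frac{13}{4 \left(-45\right)} = \frac{13}{4} \left(- \frac{1}{45}\right) = - \frac{13}{180}$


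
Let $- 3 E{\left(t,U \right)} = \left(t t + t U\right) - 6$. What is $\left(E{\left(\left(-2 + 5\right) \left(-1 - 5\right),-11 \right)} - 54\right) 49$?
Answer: $-11074$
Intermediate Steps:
$E{\left(t,U \right)} = 2 - \frac{t^{2}}{3} - \frac{U t}{3}$ ($E{\left(t,U \right)} = - \frac{\left(t t + t U\right) - 6}{3} = - \frac{\left(t^{2} + U t\right) - 6}{3} = - \frac{-6 + t^{2} + U t}{3} = 2 - \frac{t^{2}}{3} - \frac{U t}{3}$)
$\left(E{\left(\left(-2 + 5\right) \left(-1 - 5\right),-11 \right)} - 54\right) 49 = \left(\left(2 - \frac{\left(\left(-2 + 5\right) \left(-1 - 5\right)\right)^{2}}{3} - - \frac{11 \left(-2 + 5\right) \left(-1 - 5\right)}{3}\right) - 54\right) 49 = \left(\left(2 - \frac{\left(3 \left(-6\right)\right)^{2}}{3} - - \frac{11 \cdot 3 \left(-6\right)}{3}\right) - 54\right) 49 = \left(\left(2 - \frac{\left(-18\right)^{2}}{3} - \left(- \frac{11}{3}\right) \left(-18\right)\right) - 54\right) 49 = \left(\left(2 - 108 - 66\right) - 54\right) 49 = \left(-172 - 54\right) 49 = \left(-226\right) 49 = -11074$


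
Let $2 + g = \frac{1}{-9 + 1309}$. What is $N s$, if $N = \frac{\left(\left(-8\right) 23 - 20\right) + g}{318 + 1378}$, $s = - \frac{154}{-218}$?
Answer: $- \frac{20620523}{240323200} \approx -0.085803$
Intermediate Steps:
$g = - \frac{2599}{1300}$ ($g = -2 + \frac{1}{-9 + 1309} = -2 + \frac{1}{1300} = - \frac{2599}{1300} \approx -1.9992$)
$s = \frac{77}{109}$ ($s = \left(-154\right) \left(- \frac{1}{218}\right) = \frac{77}{109} \approx 0.70642$)
$N = - \frac{267799}{2204800}$ ($N = \frac{\left(\left(-8\right) 23 - 20\right) - \frac{2599}{1300}}{318 + 1378} = \frac{\left(-184 - 20\right) - \frac{2599}{1300}}{1696} = \left(-204 - \frac{2599}{1300}\right) \frac{1}{1696} = \left(- \frac{267799}{1300}\right) \frac{1}{1696} = - \frac{267799}{2204800} \approx -0.12146$)
$N s = \left(- \frac{267799}{2204800}\right) \frac{77}{109} = - \frac{20620523}{240323200}$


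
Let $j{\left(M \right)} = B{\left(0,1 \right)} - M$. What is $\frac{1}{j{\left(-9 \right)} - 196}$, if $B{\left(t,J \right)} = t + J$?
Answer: $- \frac{1}{186} \approx -0.0053763$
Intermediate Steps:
$B{\left(t,J \right)} = J + t$
$j{\left(M \right)} = 1 - M$ ($j{\left(M \right)} = \left(1 + 0\right) - M = 1 - M$)
$\frac{1}{j{\left(-9 \right)} - 196} = \frac{1}{\left(1 - -9\right) - 196} = \frac{1}{\left(1 + 9\right) - 196} = \frac{1}{10 - 196} = \frac{1}{-186} = - \frac{1}{186}$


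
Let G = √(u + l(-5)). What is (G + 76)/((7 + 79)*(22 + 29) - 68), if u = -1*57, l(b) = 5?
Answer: 38/2159 + I*√13/2159 ≈ 0.017601 + 0.00167*I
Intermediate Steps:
u = -57
G = 2*I*√13 (G = √(-57 + 5) = √(-52) = 2*I*√13 ≈ 7.2111*I)
(G + 76)/((7 + 79)*(22 + 29) - 68) = (2*I*√13 + 76)/((7 + 79)*(22 + 29) - 68) = (76 + 2*I*√13)/(86*51 - 68) = (76 + 2*I*√13)/(4386 - 68) = (76 + 2*I*√13)/4318 = 38/2159 + I*√13/2159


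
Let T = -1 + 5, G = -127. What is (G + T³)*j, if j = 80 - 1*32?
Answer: -3024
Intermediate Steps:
j = 48 (j = 80 - 32 = 48)
T = 4
(G + T³)*j = (-127 + 4³)*48 = (-127 + 64)*48 = -63*48 = -3024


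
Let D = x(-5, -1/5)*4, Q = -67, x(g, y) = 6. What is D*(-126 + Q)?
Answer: -4632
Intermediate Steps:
D = 24 (D = 6*4 = 24)
D*(-126 + Q) = 24*(-126 - 67) = 24*(-193) = -4632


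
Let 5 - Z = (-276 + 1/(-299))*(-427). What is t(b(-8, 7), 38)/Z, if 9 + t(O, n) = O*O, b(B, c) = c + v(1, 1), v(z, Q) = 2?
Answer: -897/1468195 ≈ -0.00061095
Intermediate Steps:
Z = -35236680/299 (Z = 5 - (-276 + 1/(-299))*(-427) = 5 - (-276 - 1/299)*(-427) = 5 - (-82525)*(-427)/299 = 5 - 1*35238175/299 = 5 - 35238175/299 = -35236680/299 ≈ -1.1785e+5)
b(B, c) = 2 + c (b(B, c) = c + 2 = 2 + c)
t(O, n) = -9 + O² (t(O, n) = -9 + O*O = -9 + O²)
t(b(-8, 7), 38)/Z = (-9 + (2 + 7)²)/(-35236680/299) = (-9 + 9²)*(-299/35236680) = (-9 + 81)*(-299/35236680) = 72*(-299/35236680) = -897/1468195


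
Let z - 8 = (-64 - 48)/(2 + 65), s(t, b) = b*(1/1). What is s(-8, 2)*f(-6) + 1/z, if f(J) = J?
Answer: -5021/424 ≈ -11.842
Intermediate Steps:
s(t, b) = b (s(t, b) = b*(1*1) = b*1 = b)
z = 424/67 (z = 8 + (-64 - 48)/(2 + 65) = 8 - 112/67 = 424/67 ≈ 6.3284)
s(-8, 2)*f(-6) + 1/z = 2*(-6) + 1/(424/67) = -12 + 67/424 = -5021/424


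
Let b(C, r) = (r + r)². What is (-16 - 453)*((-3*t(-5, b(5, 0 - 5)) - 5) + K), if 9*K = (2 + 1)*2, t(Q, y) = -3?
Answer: -6566/3 ≈ -2188.7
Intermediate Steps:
b(C, r) = 4*r² (b(C, r) = (2*r)² = 4*r²)
K = ⅔ (K = ((2 + 1)*2)/9 = (3*2)/9 = (⅑)*6 = ⅔ ≈ 0.66667)
(-16 - 453)*((-3*t(-5, b(5, 0 - 5)) - 5) + K) = (-16 - 453)*((-3*(-3) - 5) + ⅔) = -469*((9 - 5) + ⅔) = -469*(4 + ⅔) = -469*14/3 = -6566/3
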